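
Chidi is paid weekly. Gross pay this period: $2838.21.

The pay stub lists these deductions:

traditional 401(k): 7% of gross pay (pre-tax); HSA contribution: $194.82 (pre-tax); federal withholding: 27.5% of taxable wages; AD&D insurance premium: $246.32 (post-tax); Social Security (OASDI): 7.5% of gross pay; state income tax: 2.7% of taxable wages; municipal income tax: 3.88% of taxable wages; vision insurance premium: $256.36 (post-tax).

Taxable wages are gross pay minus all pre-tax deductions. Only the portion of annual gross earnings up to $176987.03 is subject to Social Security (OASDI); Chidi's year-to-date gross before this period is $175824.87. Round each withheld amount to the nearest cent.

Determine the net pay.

HSA contribution: $194.82
Traditional 401(k): $2838.21 × 0.07 = $198.67
Pre-tax total = $194.82 + $198.67 = $393.49
Taxable wages = $2838.21 − $393.49 = $2444.72
Federal withholding: $2444.72 × 0.275 = $672.30
State income tax: $2444.72 × 0.027 = $66.01
Municipal income tax: $2444.72 × 0.0388 = $94.86
Social Security (OASDI): only $176987.03 − $175824.87 = $1162.16 of this check is subject → $1162.16 × 0.075 = $87.16
AD&D insurance premium: $246.32
Vision insurance premium: $256.36
Total deductions = $194.82 + $198.67 + $672.30 + $66.01 + $94.86 + $87.16 + $246.32 + $256.36 = $1816.50
Net pay = $2838.21 − $1816.50 = $1021.71

$1021.71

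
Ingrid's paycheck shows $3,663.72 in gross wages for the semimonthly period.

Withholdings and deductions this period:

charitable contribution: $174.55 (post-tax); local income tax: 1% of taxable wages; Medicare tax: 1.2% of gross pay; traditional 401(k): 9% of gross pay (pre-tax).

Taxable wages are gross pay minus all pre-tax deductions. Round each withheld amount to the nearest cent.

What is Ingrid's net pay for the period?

Traditional 401(k): $3,663.72 × 0.09 = $329.73
Taxable wages = $3,663.72 − $329.73 = $3,333.99
Local income tax: $3,333.99 × 0.01 = $33.34
Medicare tax: $3,663.72 × 0.012 = $43.96
Charitable contribution: $174.55
Total deductions = $329.73 + $33.34 + $43.96 + $174.55 = $581.58
Net pay = $3,663.72 − $581.58 = $3,082.14

$3,082.14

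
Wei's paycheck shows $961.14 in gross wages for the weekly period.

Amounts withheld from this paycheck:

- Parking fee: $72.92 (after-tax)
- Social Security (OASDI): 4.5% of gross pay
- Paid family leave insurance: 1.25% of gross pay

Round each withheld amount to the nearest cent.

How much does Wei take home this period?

Paid family leave insurance: $961.14 × 0.0125 = $12.01
Social Security (OASDI): $961.14 × 0.045 = $43.25
Parking fee: $72.92
Total deductions = $12.01 + $43.25 + $72.92 = $128.18
Net pay = $961.14 − $128.18 = $832.96

$832.96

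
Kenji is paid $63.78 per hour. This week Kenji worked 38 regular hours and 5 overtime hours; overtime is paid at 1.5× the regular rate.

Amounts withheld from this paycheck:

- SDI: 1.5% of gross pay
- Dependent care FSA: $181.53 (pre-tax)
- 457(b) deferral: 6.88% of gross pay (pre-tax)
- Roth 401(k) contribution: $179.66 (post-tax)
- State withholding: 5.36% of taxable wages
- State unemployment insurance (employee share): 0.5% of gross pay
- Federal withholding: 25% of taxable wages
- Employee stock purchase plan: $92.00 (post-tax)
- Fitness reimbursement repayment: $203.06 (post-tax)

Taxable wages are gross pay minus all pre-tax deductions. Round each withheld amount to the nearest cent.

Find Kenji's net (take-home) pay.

$1,222.73

Regular pay: 38 × $63.78 = $2,423.64
Overtime pay: 5 × $63.78 × 1.5 = $478.35
Gross pay = $2,423.64 + $478.35 = $2,901.99
457(b) deferral: $2,901.99 × 0.0688 = $199.66
Dependent care FSA: $181.53
Pre-tax total = $199.66 + $181.53 = $381.19
Taxable wages = $2,901.99 − $381.19 = $2,520.80
Federal withholding: $2,520.80 × 0.25 = $630.20
State withholding: $2,520.80 × 0.0536 = $135.11
SDI: $2,901.99 × 0.015 = $43.53
State unemployment insurance (employee share): $2,901.99 × 0.005 = $14.51
Employee stock purchase plan: $92.00
Fitness reimbursement repayment: $203.06
Roth 401(k) contribution: $179.66
Total deductions = $199.66 + $181.53 + $630.20 + $135.11 + $43.53 + $14.51 + $92.00 + $203.06 + $179.66 = $1,679.26
Net pay = $2,901.99 − $1,679.26 = $1,222.73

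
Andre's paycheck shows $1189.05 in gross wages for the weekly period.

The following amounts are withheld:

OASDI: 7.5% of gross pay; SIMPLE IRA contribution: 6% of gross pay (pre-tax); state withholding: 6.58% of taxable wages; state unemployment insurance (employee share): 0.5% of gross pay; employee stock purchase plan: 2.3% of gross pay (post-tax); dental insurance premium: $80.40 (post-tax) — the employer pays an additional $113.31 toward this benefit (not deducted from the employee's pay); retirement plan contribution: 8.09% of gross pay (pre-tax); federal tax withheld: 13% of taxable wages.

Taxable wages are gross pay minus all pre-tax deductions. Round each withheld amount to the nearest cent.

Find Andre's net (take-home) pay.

$618.62

Retirement plan contribution: $1189.05 × 0.0809 = $96.19
SIMPLE IRA contribution: $1189.05 × 0.06 = $71.34
Pre-tax total = $96.19 + $71.34 = $167.53
Taxable wages = $1189.05 − $167.53 = $1021.52
Federal tax withheld: $1021.52 × 0.13 = $132.80
State withholding: $1021.52 × 0.0658 = $67.22
State unemployment insurance (employee share): $1189.05 × 0.005 = $5.95
OASDI: $1189.05 × 0.075 = $89.18
Employee stock purchase plan: $1189.05 × 0.023 = $27.35
Dental insurance premium: $80.40
(Employer's $113.31 toward dental insurance premium is not withheld from the employee.)
Total deductions = $96.19 + $71.34 + $132.80 + $67.22 + $5.95 + $89.18 + $27.35 + $80.40 = $570.43
Net pay = $1189.05 − $570.43 = $618.62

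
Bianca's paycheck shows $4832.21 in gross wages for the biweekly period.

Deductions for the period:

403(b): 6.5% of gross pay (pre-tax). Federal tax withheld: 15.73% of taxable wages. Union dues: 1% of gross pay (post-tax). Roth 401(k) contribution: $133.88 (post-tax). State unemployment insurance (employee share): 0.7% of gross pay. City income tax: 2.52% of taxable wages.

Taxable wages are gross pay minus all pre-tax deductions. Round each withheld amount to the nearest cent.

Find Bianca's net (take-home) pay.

403(b): $4832.21 × 0.065 = $314.09
Taxable wages = $4832.21 − $314.09 = $4518.12
City income tax: $4518.12 × 0.0252 = $113.86
Federal tax withheld: $4518.12 × 0.1573 = $710.70
State unemployment insurance (employee share): $4832.21 × 0.007 = $33.83
Union dues: $4832.21 × 0.01 = $48.32
Roth 401(k) contribution: $133.88
Total deductions = $314.09 + $113.86 + $710.70 + $33.83 + $48.32 + $133.88 = $1354.68
Net pay = $4832.21 − $1354.68 = $3477.53

$3477.53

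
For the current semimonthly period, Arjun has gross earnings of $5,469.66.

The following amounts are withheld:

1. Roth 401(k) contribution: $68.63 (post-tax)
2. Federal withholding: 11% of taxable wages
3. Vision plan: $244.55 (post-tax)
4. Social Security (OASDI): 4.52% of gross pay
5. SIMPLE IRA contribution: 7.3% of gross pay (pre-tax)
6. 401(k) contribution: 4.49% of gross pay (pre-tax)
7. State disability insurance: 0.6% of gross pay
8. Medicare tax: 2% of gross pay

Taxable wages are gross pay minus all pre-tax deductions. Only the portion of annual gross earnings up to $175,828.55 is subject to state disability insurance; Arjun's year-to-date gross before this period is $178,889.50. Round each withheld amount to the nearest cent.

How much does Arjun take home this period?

$3,624.25

401(k) contribution: $5,469.66 × 0.0449 = $245.59
SIMPLE IRA contribution: $5,469.66 × 0.073 = $399.29
Pre-tax total = $245.59 + $399.29 = $644.88
Taxable wages = $5,469.66 − $644.88 = $4,824.78
Federal withholding: $4,824.78 × 0.11 = $530.73
Social Security (OASDI): $5,469.66 × 0.0452 = $247.23
State disability insurance: annual cap $175,828.55 already reached (YTD $178,889.50), so $0.00
Medicare tax: $5,469.66 × 0.02 = $109.39
Roth 401(k) contribution: $68.63
Vision plan: $244.55
Total deductions = $245.59 + $399.29 + $530.73 + $247.23 + $0.00 + $109.39 + $68.63 + $244.55 = $1,845.41
Net pay = $5,469.66 − $1,845.41 = $3,624.25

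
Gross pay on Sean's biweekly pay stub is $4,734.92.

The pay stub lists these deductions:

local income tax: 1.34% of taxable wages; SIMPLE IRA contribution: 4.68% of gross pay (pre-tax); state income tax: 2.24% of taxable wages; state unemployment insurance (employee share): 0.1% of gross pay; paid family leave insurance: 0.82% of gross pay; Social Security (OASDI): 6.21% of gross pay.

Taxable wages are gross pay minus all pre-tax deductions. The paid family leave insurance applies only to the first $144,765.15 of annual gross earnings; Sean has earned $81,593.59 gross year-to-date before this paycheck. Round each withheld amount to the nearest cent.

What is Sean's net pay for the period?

SIMPLE IRA contribution: $4,734.92 × 0.0468 = $221.59
Taxable wages = $4,734.92 − $221.59 = $4,513.33
State income tax: $4,513.33 × 0.0224 = $101.10
Local income tax: $4,513.33 × 0.0134 = $60.48
Paid family leave insurance: cap not yet reached, full $4,734.92 is subject → $4,734.92 × 0.0082 = $38.83
Social Security (OASDI): $4,734.92 × 0.0621 = $294.04
State unemployment insurance (employee share): $4,734.92 × 0.001 = $4.73
Total deductions = $221.59 + $101.10 + $60.48 + $38.83 + $294.04 + $4.73 = $720.77
Net pay = $4,734.92 − $720.77 = $4,014.15

$4,014.15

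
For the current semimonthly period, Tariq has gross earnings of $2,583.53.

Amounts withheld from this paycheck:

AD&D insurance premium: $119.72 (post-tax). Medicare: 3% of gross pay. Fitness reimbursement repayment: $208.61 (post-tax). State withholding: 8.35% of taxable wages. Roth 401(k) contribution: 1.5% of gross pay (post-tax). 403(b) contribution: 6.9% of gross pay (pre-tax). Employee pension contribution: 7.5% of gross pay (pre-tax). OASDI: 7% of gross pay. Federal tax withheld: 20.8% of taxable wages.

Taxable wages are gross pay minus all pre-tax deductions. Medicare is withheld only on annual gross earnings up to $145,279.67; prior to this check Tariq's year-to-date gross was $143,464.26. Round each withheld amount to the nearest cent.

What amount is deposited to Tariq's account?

Employee pension contribution: $2,583.53 × 0.075 = $193.76
403(b) contribution: $2,583.53 × 0.069 = $178.26
Pre-tax total = $193.76 + $178.26 = $372.02
Taxable wages = $2,583.53 − $372.02 = $2,211.51
State withholding: $2,211.51 × 0.0835 = $184.66
Federal tax withheld: $2,211.51 × 0.208 = $459.99
OASDI: $2,583.53 × 0.07 = $180.85
Medicare: only $145,279.67 − $143,464.26 = $1,815.41 of this check is subject → $1,815.41 × 0.03 = $54.46
AD&D insurance premium: $119.72
Roth 401(k) contribution: $2,583.53 × 0.015 = $38.75
Fitness reimbursement repayment: $208.61
Total deductions = $193.76 + $178.26 + $184.66 + $459.99 + $180.85 + $54.46 + $119.72 + $38.75 + $208.61 = $1,619.06
Net pay = $2,583.53 − $1,619.06 = $964.47

$964.47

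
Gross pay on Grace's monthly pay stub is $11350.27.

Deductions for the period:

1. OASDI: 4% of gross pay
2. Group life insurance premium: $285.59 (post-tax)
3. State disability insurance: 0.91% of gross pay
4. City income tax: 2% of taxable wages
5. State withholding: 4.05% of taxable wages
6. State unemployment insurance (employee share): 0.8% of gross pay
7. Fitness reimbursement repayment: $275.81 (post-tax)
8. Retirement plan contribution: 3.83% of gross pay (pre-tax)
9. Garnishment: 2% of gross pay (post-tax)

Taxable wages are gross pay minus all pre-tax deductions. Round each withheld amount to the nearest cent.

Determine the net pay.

$8818.65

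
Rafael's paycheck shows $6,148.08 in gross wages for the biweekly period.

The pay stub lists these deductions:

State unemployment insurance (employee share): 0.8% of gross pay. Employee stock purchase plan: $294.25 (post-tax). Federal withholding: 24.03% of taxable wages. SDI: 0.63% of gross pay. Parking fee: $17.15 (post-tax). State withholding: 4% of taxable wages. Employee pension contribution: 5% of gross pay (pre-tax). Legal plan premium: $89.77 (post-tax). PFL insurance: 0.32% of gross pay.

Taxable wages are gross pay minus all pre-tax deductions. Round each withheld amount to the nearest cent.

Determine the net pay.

Employee pension contribution: $6,148.08 × 0.05 = $307.40
Taxable wages = $6,148.08 − $307.40 = $5,840.68
State withholding: $5,840.68 × 0.04 = $233.63
Federal withholding: $5,840.68 × 0.2403 = $1,403.52
PFL insurance: $6,148.08 × 0.0032 = $19.67
SDI: $6,148.08 × 0.0063 = $38.73
State unemployment insurance (employee share): $6,148.08 × 0.008 = $49.18
Legal plan premium: $89.77
Parking fee: $17.15
Employee stock purchase plan: $294.25
Total deductions = $307.40 + $233.63 + $1,403.52 + $19.67 + $38.73 + $49.18 + $89.77 + $17.15 + $294.25 = $2,453.30
Net pay = $6,148.08 − $2,453.30 = $3,694.78

$3,694.78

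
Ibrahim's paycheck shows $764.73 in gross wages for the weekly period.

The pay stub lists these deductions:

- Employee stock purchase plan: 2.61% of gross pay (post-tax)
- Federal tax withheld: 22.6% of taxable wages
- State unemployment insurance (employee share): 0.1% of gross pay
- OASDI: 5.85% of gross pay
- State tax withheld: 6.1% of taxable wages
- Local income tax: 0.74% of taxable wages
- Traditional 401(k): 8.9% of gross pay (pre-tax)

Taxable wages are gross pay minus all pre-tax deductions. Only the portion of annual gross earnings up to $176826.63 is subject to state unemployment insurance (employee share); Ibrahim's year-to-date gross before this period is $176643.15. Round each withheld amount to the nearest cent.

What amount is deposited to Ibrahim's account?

$426.68

Traditional 401(k): $764.73 × 0.089 = $68.06
Taxable wages = $764.73 − $68.06 = $696.67
Local income tax: $696.67 × 0.0074 = $5.16
Federal tax withheld: $696.67 × 0.226 = $157.45
State tax withheld: $696.67 × 0.061 = $42.50
State unemployment insurance (employee share): only $176826.63 − $176643.15 = $183.48 of this check is subject → $183.48 × 0.001 = $0.18
OASDI: $764.73 × 0.0585 = $44.74
Employee stock purchase plan: $764.73 × 0.0261 = $19.96
Total deductions = $68.06 + $5.16 + $157.45 + $42.50 + $0.18 + $44.74 + $19.96 = $338.05
Net pay = $764.73 − $338.05 = $426.68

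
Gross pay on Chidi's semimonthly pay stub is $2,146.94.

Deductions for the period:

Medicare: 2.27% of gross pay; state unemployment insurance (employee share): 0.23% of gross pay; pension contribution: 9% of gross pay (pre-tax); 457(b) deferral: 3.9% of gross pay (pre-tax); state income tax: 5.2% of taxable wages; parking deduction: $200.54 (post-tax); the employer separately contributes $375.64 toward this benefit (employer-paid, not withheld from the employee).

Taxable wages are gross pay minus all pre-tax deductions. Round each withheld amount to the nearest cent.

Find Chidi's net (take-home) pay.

$1,518.53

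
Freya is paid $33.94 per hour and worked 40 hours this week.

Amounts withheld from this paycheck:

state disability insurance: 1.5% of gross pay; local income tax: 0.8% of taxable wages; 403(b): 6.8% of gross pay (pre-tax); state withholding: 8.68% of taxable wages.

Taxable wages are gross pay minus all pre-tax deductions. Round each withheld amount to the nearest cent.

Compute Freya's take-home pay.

Gross pay: 40 × $33.94 = $1357.60
403(b): $1357.60 × 0.068 = $92.32
Taxable wages = $1357.60 − $92.32 = $1265.28
Local income tax: $1265.28 × 0.008 = $10.12
State withholding: $1265.28 × 0.0868 = $109.83
State disability insurance: $1357.60 × 0.015 = $20.36
Total deductions = $92.32 + $10.12 + $109.83 + $20.36 = $232.63
Net pay = $1357.60 − $232.63 = $1124.97

$1124.97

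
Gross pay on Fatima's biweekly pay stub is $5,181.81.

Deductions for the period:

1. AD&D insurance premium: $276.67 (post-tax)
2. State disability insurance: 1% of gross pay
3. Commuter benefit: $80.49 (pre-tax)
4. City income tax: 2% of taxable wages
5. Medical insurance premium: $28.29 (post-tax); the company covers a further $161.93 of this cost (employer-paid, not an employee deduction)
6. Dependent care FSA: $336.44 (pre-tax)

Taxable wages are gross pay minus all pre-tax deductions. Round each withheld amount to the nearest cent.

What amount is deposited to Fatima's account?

$4,312.80

Commuter benefit: $80.49
Dependent care FSA: $336.44
Pre-tax total = $80.49 + $336.44 = $416.93
Taxable wages = $5,181.81 − $416.93 = $4,764.88
City income tax: $4,764.88 × 0.02 = $95.30
State disability insurance: $5,181.81 × 0.01 = $51.82
AD&D insurance premium: $276.67
Medical insurance premium: $28.29
(Employer's $161.93 toward medical insurance premium is not withheld from the employee.)
Total deductions = $80.49 + $336.44 + $95.30 + $51.82 + $276.67 + $28.29 = $869.01
Net pay = $5,181.81 − $869.01 = $4,312.80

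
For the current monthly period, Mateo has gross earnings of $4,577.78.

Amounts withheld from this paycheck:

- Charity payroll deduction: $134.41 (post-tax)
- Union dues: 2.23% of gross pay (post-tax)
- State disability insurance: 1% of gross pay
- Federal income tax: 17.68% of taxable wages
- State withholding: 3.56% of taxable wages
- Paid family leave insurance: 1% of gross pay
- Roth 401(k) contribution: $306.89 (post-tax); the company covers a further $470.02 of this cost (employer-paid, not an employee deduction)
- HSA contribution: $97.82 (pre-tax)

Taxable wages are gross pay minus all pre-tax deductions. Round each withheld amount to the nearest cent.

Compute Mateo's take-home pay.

$2,893.47

HSA contribution: $97.82
Taxable wages = $4,577.78 − $97.82 = $4,479.96
Federal income tax: $4,479.96 × 0.1768 = $792.06
State withholding: $4,479.96 × 0.0356 = $159.49
Paid family leave insurance: $4,577.78 × 0.01 = $45.78
State disability insurance: $4,577.78 × 0.01 = $45.78
Charity payroll deduction: $134.41
Roth 401(k) contribution: $306.89
Union dues: $4,577.78 × 0.0223 = $102.08
(Employer's $470.02 toward Roth 401(k) contribution is not withheld from the employee.)
Total deductions = $97.82 + $792.06 + $159.49 + $45.78 + $45.78 + $134.41 + $306.89 + $102.08 = $1,684.31
Net pay = $4,577.78 − $1,684.31 = $2,893.47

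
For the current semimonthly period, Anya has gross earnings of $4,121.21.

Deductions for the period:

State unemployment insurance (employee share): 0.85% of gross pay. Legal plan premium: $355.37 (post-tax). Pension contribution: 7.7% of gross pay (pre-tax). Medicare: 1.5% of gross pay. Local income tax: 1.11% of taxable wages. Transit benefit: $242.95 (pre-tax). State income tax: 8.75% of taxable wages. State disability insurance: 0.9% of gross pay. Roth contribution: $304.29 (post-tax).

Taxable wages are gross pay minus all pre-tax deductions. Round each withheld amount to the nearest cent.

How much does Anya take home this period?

Transit benefit: $242.95
Pension contribution: $4,121.21 × 0.077 = $317.33
Pre-tax total = $242.95 + $317.33 = $560.28
Taxable wages = $4,121.21 − $560.28 = $3,560.93
Local income tax: $3,560.93 × 0.0111 = $39.53
State income tax: $3,560.93 × 0.0875 = $311.58
State disability insurance: $4,121.21 × 0.009 = $37.09
Medicare: $4,121.21 × 0.015 = $61.82
State unemployment insurance (employee share): $4,121.21 × 0.0085 = $35.03
Legal plan premium: $355.37
Roth contribution: $304.29
Total deductions = $242.95 + $317.33 + $39.53 + $311.58 + $37.09 + $61.82 + $35.03 + $355.37 + $304.29 = $1,704.99
Net pay = $4,121.21 − $1,704.99 = $2,416.22

$2,416.22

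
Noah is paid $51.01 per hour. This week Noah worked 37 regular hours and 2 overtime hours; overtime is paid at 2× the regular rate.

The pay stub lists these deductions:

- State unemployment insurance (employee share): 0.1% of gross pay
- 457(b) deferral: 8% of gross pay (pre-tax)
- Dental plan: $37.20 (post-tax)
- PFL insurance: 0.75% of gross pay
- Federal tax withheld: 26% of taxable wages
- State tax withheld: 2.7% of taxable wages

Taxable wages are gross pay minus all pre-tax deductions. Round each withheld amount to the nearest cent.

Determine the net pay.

$1,316.90

Regular pay: 37 × $51.01 = $1,887.37
Overtime pay: 2 × $51.01 × 2 = $204.04
Gross pay = $1,887.37 + $204.04 = $2,091.41
457(b) deferral: $2,091.41 × 0.08 = $167.31
Taxable wages = $2,091.41 − $167.31 = $1,924.10
State tax withheld: $1,924.10 × 0.027 = $51.95
Federal tax withheld: $1,924.10 × 0.26 = $500.27
State unemployment insurance (employee share): $2,091.41 × 0.001 = $2.09
PFL insurance: $2,091.41 × 0.0075 = $15.69
Dental plan: $37.20
Total deductions = $167.31 + $51.95 + $500.27 + $2.09 + $15.69 + $37.20 = $774.51
Net pay = $2,091.41 − $774.51 = $1,316.90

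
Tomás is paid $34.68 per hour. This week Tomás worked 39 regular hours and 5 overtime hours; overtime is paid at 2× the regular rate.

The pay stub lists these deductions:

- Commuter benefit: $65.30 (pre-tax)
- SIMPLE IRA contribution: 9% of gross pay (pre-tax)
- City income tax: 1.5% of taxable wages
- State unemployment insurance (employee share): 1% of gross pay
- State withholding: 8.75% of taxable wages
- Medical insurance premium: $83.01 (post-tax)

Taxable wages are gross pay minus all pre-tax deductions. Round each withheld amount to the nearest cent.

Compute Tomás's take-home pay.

$1,229.27

Regular pay: 39 × $34.68 = $1,352.52
Overtime pay: 5 × $34.68 × 2 = $346.80
Gross pay = $1,352.52 + $346.80 = $1,699.32
Commuter benefit: $65.30
SIMPLE IRA contribution: $1,699.32 × 0.09 = $152.94
Pre-tax total = $65.30 + $152.94 = $218.24
Taxable wages = $1,699.32 − $218.24 = $1,481.08
State withholding: $1,481.08 × 0.0875 = $129.59
City income tax: $1,481.08 × 0.015 = $22.22
State unemployment insurance (employee share): $1,699.32 × 0.01 = $16.99
Medical insurance premium: $83.01
Total deductions = $65.30 + $152.94 + $129.59 + $22.22 + $16.99 + $83.01 = $470.05
Net pay = $1,699.32 − $470.05 = $1,229.27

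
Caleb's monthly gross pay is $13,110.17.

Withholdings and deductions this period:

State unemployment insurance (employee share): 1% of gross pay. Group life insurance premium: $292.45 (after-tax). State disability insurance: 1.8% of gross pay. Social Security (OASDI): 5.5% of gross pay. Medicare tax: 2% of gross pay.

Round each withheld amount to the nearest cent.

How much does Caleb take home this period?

$11,467.38

Social Security (OASDI): $13,110.17 × 0.055 = $721.06
State disability insurance: $13,110.17 × 0.018 = $235.98
Medicare tax: $13,110.17 × 0.02 = $262.20
State unemployment insurance (employee share): $13,110.17 × 0.01 = $131.10
Group life insurance premium: $292.45
Total deductions = $721.06 + $235.98 + $262.20 + $131.10 + $292.45 = $1,642.79
Net pay = $13,110.17 − $1,642.79 = $11,467.38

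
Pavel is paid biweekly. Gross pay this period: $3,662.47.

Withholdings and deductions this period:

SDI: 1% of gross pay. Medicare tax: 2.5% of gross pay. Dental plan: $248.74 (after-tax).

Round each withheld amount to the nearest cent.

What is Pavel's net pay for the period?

Medicare tax: $3,662.47 × 0.025 = $91.56
SDI: $3,662.47 × 0.01 = $36.62
Dental plan: $248.74
Total deductions = $91.56 + $36.62 + $248.74 = $376.92
Net pay = $3,662.47 − $376.92 = $3,285.55

$3,285.55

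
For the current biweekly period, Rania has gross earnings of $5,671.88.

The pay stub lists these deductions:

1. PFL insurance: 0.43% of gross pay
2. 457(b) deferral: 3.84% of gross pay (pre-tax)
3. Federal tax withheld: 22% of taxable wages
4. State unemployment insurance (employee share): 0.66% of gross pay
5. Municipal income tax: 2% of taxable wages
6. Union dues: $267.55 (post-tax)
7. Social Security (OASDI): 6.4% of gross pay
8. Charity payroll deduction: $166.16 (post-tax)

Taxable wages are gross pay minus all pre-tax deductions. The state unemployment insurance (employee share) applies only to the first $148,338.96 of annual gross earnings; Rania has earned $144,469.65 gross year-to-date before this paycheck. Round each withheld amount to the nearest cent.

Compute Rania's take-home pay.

457(b) deferral: $5,671.88 × 0.0384 = $217.80
Taxable wages = $5,671.88 − $217.80 = $5,454.08
Federal tax withheld: $5,454.08 × 0.22 = $1,199.90
Municipal income tax: $5,454.08 × 0.02 = $109.08
State unemployment insurance (employee share): only $148,338.96 − $144,469.65 = $3,869.31 of this check is subject → $3,869.31 × 0.0066 = $25.54
Social Security (OASDI): $5,671.88 × 0.064 = $363.00
PFL insurance: $5,671.88 × 0.0043 = $24.39
Charity payroll deduction: $166.16
Union dues: $267.55
Total deductions = $217.80 + $1,199.90 + $109.08 + $25.54 + $363.00 + $24.39 + $166.16 + $267.55 = $2,373.42
Net pay = $5,671.88 − $2,373.42 = $3,298.46

$3,298.46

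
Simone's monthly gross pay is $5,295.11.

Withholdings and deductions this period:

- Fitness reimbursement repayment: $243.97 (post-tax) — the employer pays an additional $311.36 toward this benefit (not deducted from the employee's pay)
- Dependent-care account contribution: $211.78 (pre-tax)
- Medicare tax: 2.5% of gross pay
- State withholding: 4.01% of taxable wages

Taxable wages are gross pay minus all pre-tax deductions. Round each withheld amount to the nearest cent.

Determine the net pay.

Dependent-care account contribution: $211.78
Taxable wages = $5,295.11 − $211.78 = $5,083.33
State withholding: $5,083.33 × 0.0401 = $203.84
Medicare tax: $5,295.11 × 0.025 = $132.38
Fitness reimbursement repayment: $243.97
(Employer's $311.36 toward fitness reimbursement repayment is not withheld from the employee.)
Total deductions = $211.78 + $203.84 + $132.38 + $243.97 = $791.97
Net pay = $5,295.11 − $791.97 = $4,503.14

$4,503.14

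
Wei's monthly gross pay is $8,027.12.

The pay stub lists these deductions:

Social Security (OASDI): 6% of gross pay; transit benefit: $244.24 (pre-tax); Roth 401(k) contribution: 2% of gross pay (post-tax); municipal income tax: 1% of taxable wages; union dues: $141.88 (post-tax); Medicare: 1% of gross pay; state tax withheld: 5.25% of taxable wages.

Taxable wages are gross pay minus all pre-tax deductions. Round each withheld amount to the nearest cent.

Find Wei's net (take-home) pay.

$6,432.13

Transit benefit: $244.24
Taxable wages = $8,027.12 − $244.24 = $7,782.88
State tax withheld: $7,782.88 × 0.0525 = $408.60
Municipal income tax: $7,782.88 × 0.01 = $77.83
Medicare: $8,027.12 × 0.01 = $80.27
Social Security (OASDI): $8,027.12 × 0.06 = $481.63
Roth 401(k) contribution: $8,027.12 × 0.02 = $160.54
Union dues: $141.88
Total deductions = $244.24 + $408.60 + $77.83 + $80.27 + $481.63 + $160.54 + $141.88 = $1,594.99
Net pay = $8,027.12 − $1,594.99 = $6,432.13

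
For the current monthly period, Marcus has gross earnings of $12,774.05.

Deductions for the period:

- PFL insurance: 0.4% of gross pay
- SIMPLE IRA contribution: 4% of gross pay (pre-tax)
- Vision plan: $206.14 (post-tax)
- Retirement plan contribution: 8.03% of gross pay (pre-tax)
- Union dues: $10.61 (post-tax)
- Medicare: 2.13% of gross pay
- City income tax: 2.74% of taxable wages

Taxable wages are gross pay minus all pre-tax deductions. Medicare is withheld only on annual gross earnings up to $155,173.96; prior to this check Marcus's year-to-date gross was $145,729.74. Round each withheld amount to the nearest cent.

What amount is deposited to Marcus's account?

$10,460.42

SIMPLE IRA contribution: $12,774.05 × 0.04 = $510.96
Retirement plan contribution: $12,774.05 × 0.0803 = $1,025.76
Pre-tax total = $510.96 + $1,025.76 = $1,536.72
Taxable wages = $12,774.05 − $1,536.72 = $11,237.33
City income tax: $11,237.33 × 0.0274 = $307.90
Medicare: only $155,173.96 − $145,729.74 = $9,444.22 of this check is subject → $9,444.22 × 0.0213 = $201.16
PFL insurance: $12,774.05 × 0.004 = $51.10
Union dues: $10.61
Vision plan: $206.14
Total deductions = $510.96 + $1,025.76 + $307.90 + $201.16 + $51.10 + $10.61 + $206.14 = $2,313.63
Net pay = $12,774.05 − $2,313.63 = $10,460.42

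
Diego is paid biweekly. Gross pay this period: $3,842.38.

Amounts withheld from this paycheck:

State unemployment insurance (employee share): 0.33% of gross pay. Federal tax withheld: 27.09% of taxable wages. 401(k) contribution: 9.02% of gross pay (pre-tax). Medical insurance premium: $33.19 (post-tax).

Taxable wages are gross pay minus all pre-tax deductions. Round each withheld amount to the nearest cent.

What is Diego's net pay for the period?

401(k) contribution: $3,842.38 × 0.0902 = $346.58
Taxable wages = $3,842.38 − $346.58 = $3,495.80
Federal tax withheld: $3,495.80 × 0.2709 = $947.01
State unemployment insurance (employee share): $3,842.38 × 0.0033 = $12.68
Medical insurance premium: $33.19
Total deductions = $346.58 + $947.01 + $12.68 + $33.19 = $1,339.46
Net pay = $3,842.38 − $1,339.46 = $2,502.92

$2,502.92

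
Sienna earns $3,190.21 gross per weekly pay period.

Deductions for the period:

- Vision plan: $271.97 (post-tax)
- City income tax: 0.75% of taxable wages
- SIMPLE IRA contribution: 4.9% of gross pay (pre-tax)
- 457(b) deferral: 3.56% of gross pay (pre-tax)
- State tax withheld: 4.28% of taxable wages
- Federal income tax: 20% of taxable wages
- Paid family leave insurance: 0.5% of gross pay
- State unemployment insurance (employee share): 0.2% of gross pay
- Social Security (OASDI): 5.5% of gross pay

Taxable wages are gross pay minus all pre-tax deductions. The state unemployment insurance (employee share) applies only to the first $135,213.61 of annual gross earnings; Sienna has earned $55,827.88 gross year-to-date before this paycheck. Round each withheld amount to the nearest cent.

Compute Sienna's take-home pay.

$1,719.61

457(b) deferral: $3,190.21 × 0.0356 = $113.57
SIMPLE IRA contribution: $3,190.21 × 0.049 = $156.32
Pre-tax total = $113.57 + $156.32 = $269.89
Taxable wages = $3,190.21 − $269.89 = $2,920.32
State tax withheld: $2,920.32 × 0.0428 = $124.99
Federal income tax: $2,920.32 × 0.2 = $584.06
City income tax: $2,920.32 × 0.0075 = $21.90
State unemployment insurance (employee share): cap not yet reached, full $3,190.21 is subject → $3,190.21 × 0.002 = $6.38
Paid family leave insurance: $3,190.21 × 0.005 = $15.95
Social Security (OASDI): $3,190.21 × 0.055 = $175.46
Vision plan: $271.97
Total deductions = $113.57 + $156.32 + $124.99 + $584.06 + $21.90 + $6.38 + $15.95 + $175.46 + $271.97 = $1,470.60
Net pay = $3,190.21 − $1,470.60 = $1,719.61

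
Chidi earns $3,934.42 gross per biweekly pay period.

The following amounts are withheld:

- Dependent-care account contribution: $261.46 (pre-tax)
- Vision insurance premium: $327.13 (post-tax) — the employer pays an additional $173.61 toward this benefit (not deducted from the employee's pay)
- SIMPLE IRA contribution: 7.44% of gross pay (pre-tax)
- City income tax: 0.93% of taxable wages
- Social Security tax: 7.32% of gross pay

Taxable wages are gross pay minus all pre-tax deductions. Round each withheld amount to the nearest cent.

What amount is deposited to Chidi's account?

$2,733.67

SIMPLE IRA contribution: $3,934.42 × 0.0744 = $292.72
Dependent-care account contribution: $261.46
Pre-tax total = $292.72 + $261.46 = $554.18
Taxable wages = $3,934.42 − $554.18 = $3,380.24
City income tax: $3,380.24 × 0.0093 = $31.44
Social Security tax: $3,934.42 × 0.0732 = $288.00
Vision insurance premium: $327.13
(Employer's $173.61 toward vision insurance premium is not withheld from the employee.)
Total deductions = $292.72 + $261.46 + $31.44 + $288.00 + $327.13 = $1,200.75
Net pay = $3,934.42 − $1,200.75 = $2,733.67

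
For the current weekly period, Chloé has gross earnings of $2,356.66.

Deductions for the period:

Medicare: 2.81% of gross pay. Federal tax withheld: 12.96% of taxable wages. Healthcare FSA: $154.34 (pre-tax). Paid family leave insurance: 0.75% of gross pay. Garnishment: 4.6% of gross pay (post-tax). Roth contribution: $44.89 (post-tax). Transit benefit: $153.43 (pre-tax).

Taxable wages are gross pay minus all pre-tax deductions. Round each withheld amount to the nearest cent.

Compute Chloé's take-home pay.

Healthcare FSA: $154.34
Transit benefit: $153.43
Pre-tax total = $154.34 + $153.43 = $307.77
Taxable wages = $2,356.66 − $307.77 = $2,048.89
Federal tax withheld: $2,048.89 × 0.1296 = $265.54
Medicare: $2,356.66 × 0.0281 = $66.22
Paid family leave insurance: $2,356.66 × 0.0075 = $17.67
Garnishment: $2,356.66 × 0.046 = $108.41
Roth contribution: $44.89
Total deductions = $154.34 + $153.43 + $265.54 + $66.22 + $17.67 + $108.41 + $44.89 = $810.50
Net pay = $2,356.66 − $810.50 = $1,546.16

$1,546.16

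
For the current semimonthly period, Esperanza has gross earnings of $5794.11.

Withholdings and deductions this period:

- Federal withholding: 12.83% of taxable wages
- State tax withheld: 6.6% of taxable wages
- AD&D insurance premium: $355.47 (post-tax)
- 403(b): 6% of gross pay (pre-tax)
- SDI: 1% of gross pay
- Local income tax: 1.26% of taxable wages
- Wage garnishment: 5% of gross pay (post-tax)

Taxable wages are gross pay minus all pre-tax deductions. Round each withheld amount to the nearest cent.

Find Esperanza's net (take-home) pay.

$3616.46

403(b): $5794.11 × 0.06 = $347.65
Taxable wages = $5794.11 − $347.65 = $5446.46
State tax withheld: $5446.46 × 0.066 = $359.47
Local income tax: $5446.46 × 0.0126 = $68.63
Federal withholding: $5446.46 × 0.1283 = $698.78
SDI: $5794.11 × 0.01 = $57.94
AD&D insurance premium: $355.47
Wage garnishment: $5794.11 × 0.05 = $289.71
Total deductions = $347.65 + $359.47 + $68.63 + $698.78 + $57.94 + $355.47 + $289.71 = $2177.65
Net pay = $5794.11 − $2177.65 = $3616.46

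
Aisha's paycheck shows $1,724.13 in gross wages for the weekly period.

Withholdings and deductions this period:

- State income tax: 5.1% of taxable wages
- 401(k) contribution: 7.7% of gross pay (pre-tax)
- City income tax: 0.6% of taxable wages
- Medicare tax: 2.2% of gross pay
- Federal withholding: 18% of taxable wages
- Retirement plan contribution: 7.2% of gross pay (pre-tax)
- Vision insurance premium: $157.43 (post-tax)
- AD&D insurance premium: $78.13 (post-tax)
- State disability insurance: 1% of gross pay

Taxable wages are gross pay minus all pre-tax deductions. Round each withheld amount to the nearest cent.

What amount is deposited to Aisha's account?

$828.77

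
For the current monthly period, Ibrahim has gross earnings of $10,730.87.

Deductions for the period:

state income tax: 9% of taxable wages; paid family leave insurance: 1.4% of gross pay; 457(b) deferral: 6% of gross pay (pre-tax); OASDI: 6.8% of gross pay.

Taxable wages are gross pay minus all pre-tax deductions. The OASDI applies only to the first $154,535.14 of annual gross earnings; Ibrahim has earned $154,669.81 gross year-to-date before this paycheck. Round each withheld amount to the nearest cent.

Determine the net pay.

457(b) deferral: $10,730.87 × 0.06 = $643.85
Taxable wages = $10,730.87 − $643.85 = $10,087.02
State income tax: $10,087.02 × 0.09 = $907.83
Paid family leave insurance: $10,730.87 × 0.014 = $150.23
OASDI: annual cap $154,535.14 already reached (YTD $154,669.81), so $0.00
Total deductions = $643.85 + $907.83 + $150.23 + $0.00 = $1,701.91
Net pay = $10,730.87 − $1,701.91 = $9,028.96

$9,028.96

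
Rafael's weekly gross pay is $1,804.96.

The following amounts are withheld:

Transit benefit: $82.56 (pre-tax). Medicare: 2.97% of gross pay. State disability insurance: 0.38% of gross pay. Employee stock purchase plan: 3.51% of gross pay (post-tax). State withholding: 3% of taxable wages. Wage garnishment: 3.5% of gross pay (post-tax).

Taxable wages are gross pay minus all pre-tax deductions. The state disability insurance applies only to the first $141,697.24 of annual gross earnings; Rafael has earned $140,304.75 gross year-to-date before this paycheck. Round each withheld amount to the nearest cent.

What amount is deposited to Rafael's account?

$1,485.31

Transit benefit: $82.56
Taxable wages = $1,804.96 − $82.56 = $1,722.40
State withholding: $1,722.40 × 0.03 = $51.67
State disability insurance: only $141,697.24 − $140,304.75 = $1,392.49 of this check is subject → $1,392.49 × 0.0038 = $5.29
Medicare: $1,804.96 × 0.0297 = $53.61
Wage garnishment: $1,804.96 × 0.035 = $63.17
Employee stock purchase plan: $1,804.96 × 0.0351 = $63.35
Total deductions = $82.56 + $51.67 + $5.29 + $53.61 + $63.17 + $63.35 = $319.65
Net pay = $1,804.96 − $319.65 = $1,485.31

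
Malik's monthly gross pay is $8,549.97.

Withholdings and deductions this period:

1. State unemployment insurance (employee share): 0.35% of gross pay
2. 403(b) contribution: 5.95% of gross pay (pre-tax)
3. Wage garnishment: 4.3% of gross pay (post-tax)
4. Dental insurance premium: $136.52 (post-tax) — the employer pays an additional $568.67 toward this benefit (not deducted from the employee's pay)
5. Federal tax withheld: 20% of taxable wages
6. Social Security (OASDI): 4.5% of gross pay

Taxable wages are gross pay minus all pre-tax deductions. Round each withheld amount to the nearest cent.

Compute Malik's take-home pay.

403(b) contribution: $8,549.97 × 0.0595 = $508.72
Taxable wages = $8,549.97 − $508.72 = $8,041.25
Federal tax withheld: $8,041.25 × 0.2 = $1,608.25
State unemployment insurance (employee share): $8,549.97 × 0.0035 = $29.92
Social Security (OASDI): $8,549.97 × 0.045 = $384.75
Wage garnishment: $8,549.97 × 0.043 = $367.65
Dental insurance premium: $136.52
(Employer's $568.67 toward dental insurance premium is not withheld from the employee.)
Total deductions = $508.72 + $1,608.25 + $29.92 + $384.75 + $367.65 + $136.52 = $3,035.81
Net pay = $8,549.97 − $3,035.81 = $5,514.16

$5,514.16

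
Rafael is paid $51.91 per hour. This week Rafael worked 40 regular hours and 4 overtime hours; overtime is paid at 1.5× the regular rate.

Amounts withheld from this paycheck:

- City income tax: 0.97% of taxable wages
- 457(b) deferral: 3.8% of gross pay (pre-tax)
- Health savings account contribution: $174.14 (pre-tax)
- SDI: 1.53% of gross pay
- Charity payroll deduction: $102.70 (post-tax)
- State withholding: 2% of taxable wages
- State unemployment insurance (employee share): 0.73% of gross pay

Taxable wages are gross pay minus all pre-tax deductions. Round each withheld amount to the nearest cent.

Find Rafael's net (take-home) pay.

$1903.27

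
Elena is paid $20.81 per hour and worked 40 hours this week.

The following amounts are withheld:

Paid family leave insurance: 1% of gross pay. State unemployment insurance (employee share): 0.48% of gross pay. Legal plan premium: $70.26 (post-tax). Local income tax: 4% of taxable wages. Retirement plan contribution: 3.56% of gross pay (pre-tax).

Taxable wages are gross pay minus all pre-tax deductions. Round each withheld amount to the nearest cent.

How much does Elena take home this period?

$688.08

Gross pay: 40 × $20.81 = $832.40
Retirement plan contribution: $832.40 × 0.0356 = $29.63
Taxable wages = $832.40 − $29.63 = $802.77
Local income tax: $802.77 × 0.04 = $32.11
Paid family leave insurance: $832.40 × 0.01 = $8.32
State unemployment insurance (employee share): $832.40 × 0.0048 = $4.00
Legal plan premium: $70.26
Total deductions = $29.63 + $32.11 + $8.32 + $4.00 + $70.26 = $144.32
Net pay = $832.40 − $144.32 = $688.08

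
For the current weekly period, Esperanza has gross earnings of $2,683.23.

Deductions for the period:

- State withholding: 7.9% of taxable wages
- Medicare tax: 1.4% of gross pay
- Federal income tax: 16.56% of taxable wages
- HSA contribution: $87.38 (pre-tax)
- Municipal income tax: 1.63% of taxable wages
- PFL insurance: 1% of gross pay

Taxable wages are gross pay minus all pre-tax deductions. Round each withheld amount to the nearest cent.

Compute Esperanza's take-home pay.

$1,854.20

HSA contribution: $87.38
Taxable wages = $2,683.23 − $87.38 = $2,595.85
Municipal income tax: $2,595.85 × 0.0163 = $42.31
Federal income tax: $2,595.85 × 0.1656 = $429.87
State withholding: $2,595.85 × 0.079 = $205.07
Medicare tax: $2,683.23 × 0.014 = $37.57
PFL insurance: $2,683.23 × 0.01 = $26.83
Total deductions = $87.38 + $42.31 + $429.87 + $205.07 + $37.57 + $26.83 = $829.03
Net pay = $2,683.23 − $829.03 = $1,854.20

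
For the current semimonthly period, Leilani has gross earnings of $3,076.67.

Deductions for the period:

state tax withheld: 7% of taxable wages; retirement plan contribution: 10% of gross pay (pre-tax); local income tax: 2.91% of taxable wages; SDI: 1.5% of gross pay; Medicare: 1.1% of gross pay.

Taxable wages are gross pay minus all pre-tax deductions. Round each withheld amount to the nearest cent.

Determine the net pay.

$2,414.60

Retirement plan contribution: $3,076.67 × 0.1 = $307.67
Taxable wages = $3,076.67 − $307.67 = $2,769.00
State tax withheld: $2,769.00 × 0.07 = $193.83
Local income tax: $2,769.00 × 0.0291 = $80.58
Medicare: $3,076.67 × 0.011 = $33.84
SDI: $3,076.67 × 0.015 = $46.15
Total deductions = $307.67 + $193.83 + $80.58 + $33.84 + $46.15 = $662.07
Net pay = $3,076.67 − $662.07 = $2,414.60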